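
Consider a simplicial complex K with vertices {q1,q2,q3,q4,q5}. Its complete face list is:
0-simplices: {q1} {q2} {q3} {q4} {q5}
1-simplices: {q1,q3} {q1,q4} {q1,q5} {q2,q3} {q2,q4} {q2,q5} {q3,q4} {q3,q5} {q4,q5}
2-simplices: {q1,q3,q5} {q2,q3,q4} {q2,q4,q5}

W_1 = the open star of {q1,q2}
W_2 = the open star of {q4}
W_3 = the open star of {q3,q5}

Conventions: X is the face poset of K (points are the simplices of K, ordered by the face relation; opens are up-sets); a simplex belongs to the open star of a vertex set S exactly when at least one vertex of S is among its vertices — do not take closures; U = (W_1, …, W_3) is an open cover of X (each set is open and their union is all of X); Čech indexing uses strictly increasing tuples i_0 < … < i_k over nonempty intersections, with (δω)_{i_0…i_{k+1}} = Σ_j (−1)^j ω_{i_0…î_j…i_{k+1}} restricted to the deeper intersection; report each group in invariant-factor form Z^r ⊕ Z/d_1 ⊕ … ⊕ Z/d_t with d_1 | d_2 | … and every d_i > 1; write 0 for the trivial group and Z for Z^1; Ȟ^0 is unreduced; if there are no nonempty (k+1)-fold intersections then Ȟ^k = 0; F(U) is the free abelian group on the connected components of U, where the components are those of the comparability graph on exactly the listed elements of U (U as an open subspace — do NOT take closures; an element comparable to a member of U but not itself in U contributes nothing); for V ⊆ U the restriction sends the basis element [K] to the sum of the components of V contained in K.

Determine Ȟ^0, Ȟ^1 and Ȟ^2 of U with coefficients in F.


nonempty overlaps:
  W1={{q1},{q2},{q1,q3},{q1,q4},{q1,q5},{q2,q3},{q2,q4},{q2,q5},{q1,q3,q5},{q2,q3,q4},{q2,q4,q5}} W2={{q4},{q1,q4},{q2,q4},{q3,q4},{q4,q5},{q2,q3,q4},{q2,q4,q5}} W3={{q3},{q5},{q1,q3},{q1,q5},{q2,q3},{q2,q5},{q3,q4},{q3,q5},{q4,q5},{q1,q3,q5},{q2,q3,q4},{q2,q4,q5}}
  W12={{q1,q4},{q2,q4},{q2,q3,q4},{q2,q4,q5}} W13={{q1,q3},{q1,q5},{q2,q3},{q2,q5},{q1,q3,q5},{q2,q3,q4},{q2,q4,q5}} W23={{q3,q4},{q4,q5},{q2,q3,q4},{q2,q4,q5}}
  W123={{q2,q3,q4},{q2,q4,q5}}
components per intersection:
  W1: {{q1},{q1,q3},{q1,q4},{q1,q5},{q1,q3,q5}} {{q2},{q2,q3},{q2,q4},{q2,q5},{q2,q3,q4},{q2,q4,q5}}
  W2: {{q4},{q1,q4},{q2,q4},{q3,q4},{q4,q5},{q2,q3,q4},{q2,q4,q5}}
  W3: {{q3},{q5},{q1,q3},{q1,q5},{q2,q3},{q2,q5},{q3,q4},{q3,q5},{q4,q5},{q1,q3,q5},{q2,q3,q4},{q2,q4,q5}}
  W12: {{q1,q4}} {{q2,q4},{q2,q3,q4},{q2,q4,q5}}
  W13: {{q1,q3},{q1,q5},{q1,q3,q5}} {{q2,q3},{q2,q3,q4}} {{q2,q5},{q2,q4,q5}}
  W23: {{q3,q4},{q2,q3,q4}} {{q4,q5},{q2,q4,q5}}
  W123: {{q2,q3,q4}} {{q2,q4,q5}}
C dims 4,7,2; δ0: rk 3, SNF 1^3; δ1: rk 2, SNF 1^2
degree 0: 4−3−0 = 1 → Ȟ^0 ≅ Z
degree 1: 7−2−3 = 2 → Ȟ^1 ≅ Z^2
degree 2: 2−0−2 = 0 → Ȟ^2 ≅ 0

Ȟ^0(U;F) ≅ Z; Ȟ^1(U;F) ≅ Z^2; Ȟ^2(U;F) ≅ 0


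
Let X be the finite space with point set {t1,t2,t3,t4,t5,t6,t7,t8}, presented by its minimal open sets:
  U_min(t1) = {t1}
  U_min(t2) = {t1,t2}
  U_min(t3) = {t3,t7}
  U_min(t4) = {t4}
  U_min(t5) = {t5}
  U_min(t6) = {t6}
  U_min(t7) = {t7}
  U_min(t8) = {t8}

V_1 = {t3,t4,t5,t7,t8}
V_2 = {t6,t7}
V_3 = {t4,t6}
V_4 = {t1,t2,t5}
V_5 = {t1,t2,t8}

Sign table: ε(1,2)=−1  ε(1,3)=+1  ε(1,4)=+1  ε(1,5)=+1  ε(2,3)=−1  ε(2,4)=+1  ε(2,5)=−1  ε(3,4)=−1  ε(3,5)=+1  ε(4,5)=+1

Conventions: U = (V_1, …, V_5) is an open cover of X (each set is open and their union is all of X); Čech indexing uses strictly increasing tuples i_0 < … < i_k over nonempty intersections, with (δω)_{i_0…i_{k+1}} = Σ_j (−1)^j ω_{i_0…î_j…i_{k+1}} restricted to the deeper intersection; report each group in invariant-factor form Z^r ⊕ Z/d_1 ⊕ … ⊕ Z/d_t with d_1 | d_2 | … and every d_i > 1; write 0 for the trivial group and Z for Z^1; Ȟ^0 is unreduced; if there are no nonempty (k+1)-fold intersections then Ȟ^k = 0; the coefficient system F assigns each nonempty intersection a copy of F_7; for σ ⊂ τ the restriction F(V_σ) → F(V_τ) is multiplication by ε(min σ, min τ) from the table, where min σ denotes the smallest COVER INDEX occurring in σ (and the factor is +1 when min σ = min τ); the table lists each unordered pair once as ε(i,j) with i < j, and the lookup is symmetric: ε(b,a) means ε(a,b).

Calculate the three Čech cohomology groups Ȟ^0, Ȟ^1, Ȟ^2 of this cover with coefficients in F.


Ȟ^0 ≅ Z/7, Ȟ^1 ≅ Z/7 ⊕ Z/7 and Ȟ^2 ≅ 0

nerve of the cover:
  V12={t7} V13={t4} V14={t5} V15={t8} V23={t6} V45={t1,t2}
C dims 5,6; δ0: rk_F7 4
Ȟ^0 = (5 − 4) − 0 = 1, so Ȟ^0 ≅ Z/7
Ȟ^1 = (6 − 0) − 4 = 2, so Ȟ^1 ≅ Z/7 ⊕ Z/7
Ȟ^2 = (0 − 0) − 0 = 0, so Ȟ^2 ≅ 0


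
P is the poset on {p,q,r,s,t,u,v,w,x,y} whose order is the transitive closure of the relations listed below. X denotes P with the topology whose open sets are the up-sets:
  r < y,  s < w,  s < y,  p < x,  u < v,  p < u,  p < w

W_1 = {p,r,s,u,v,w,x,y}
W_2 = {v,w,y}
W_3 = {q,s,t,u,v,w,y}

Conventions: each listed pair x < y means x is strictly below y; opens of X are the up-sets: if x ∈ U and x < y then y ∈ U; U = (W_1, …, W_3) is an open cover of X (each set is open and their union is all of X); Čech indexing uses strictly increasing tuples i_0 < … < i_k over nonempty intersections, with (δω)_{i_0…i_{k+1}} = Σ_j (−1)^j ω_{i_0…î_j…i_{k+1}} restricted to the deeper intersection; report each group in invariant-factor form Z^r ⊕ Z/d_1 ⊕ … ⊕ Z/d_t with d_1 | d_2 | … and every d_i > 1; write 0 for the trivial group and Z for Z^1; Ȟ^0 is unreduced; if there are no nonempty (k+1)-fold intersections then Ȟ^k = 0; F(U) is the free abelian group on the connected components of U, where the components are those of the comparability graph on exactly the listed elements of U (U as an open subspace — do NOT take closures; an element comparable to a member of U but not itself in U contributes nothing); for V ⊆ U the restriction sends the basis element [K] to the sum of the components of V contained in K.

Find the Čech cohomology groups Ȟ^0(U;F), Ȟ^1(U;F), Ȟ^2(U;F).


Ȟ^0 ≅ Z^3; Ȟ^1 ≅ 0; Ȟ^2 ≅ 0

nerve simplices:
  W12={v,w,y} W13={s,u,v,w,y} W23={v,w,y}
  W123={v,w,y}
components per intersection:
  W1: {p,r,s,u,v,w,x,y}
  W2: {v} {w} {y}
  W3: {q} {s,w,y} {t} {u,v}
  W12: {v} {w} {y}
  W13: {s,w,y} {u,v}
  W23: {v} {w} {y}
  W123: {v} {w} {y}
C dims 8,8,3; δ0: rk 5, SNF 1^5; δ1: rk 3, SNF 1^3
degree 0: 8−5−0 = 3 → Ȟ^0 ≅ Z^3
degree 1: 8−3−5 = 0 → Ȟ^1 ≅ 0
degree 2: 3−0−3 = 0 → Ȟ^2 ≅ 0


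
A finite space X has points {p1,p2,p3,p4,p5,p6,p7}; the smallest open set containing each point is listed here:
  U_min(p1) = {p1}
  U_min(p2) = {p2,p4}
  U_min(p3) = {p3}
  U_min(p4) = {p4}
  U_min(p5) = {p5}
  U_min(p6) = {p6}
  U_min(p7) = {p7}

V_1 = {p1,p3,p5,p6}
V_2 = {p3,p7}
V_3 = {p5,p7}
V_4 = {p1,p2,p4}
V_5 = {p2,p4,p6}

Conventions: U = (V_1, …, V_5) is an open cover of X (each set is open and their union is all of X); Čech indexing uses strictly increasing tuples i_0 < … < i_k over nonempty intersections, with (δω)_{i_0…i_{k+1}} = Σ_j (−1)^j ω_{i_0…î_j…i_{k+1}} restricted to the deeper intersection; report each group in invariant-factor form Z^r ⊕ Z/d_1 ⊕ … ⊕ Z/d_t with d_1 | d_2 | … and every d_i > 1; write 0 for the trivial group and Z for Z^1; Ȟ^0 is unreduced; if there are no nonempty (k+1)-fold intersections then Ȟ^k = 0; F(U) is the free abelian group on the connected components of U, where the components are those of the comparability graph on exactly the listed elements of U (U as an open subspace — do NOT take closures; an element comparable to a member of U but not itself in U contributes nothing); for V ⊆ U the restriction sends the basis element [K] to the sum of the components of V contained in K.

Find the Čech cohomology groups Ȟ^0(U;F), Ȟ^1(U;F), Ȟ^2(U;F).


Ȟ^0 = Z^6,  Ȟ^1 = 0,  Ȟ^2 = 0

cover nerve:
  V12={p3} V13={p5} V14={p1} V15={p6} V23={p7} V45={p2,p4}
components per intersection:
  V1: {p1} {p3} {p5} {p6}
  V2: {p3} {p7}
  V3: {p5} {p7}
  V4: {p1} {p2,p4}
  V5: {p2,p4} {p6}
  V12: {p3}
  V13: {p5}
  V14: {p1}
  V15: {p6}
  V23: {p7}
  V45: {p2,p4}
C dims 12,6; δ0: rk 6, SNF 1^6
Ȟ^0: (12−6)−0=6 ⇒ Z^6
Ȟ^1: (6−0)−6=0 ⇒ 0
Ȟ^2: (0−0)−0=0 ⇒ 0


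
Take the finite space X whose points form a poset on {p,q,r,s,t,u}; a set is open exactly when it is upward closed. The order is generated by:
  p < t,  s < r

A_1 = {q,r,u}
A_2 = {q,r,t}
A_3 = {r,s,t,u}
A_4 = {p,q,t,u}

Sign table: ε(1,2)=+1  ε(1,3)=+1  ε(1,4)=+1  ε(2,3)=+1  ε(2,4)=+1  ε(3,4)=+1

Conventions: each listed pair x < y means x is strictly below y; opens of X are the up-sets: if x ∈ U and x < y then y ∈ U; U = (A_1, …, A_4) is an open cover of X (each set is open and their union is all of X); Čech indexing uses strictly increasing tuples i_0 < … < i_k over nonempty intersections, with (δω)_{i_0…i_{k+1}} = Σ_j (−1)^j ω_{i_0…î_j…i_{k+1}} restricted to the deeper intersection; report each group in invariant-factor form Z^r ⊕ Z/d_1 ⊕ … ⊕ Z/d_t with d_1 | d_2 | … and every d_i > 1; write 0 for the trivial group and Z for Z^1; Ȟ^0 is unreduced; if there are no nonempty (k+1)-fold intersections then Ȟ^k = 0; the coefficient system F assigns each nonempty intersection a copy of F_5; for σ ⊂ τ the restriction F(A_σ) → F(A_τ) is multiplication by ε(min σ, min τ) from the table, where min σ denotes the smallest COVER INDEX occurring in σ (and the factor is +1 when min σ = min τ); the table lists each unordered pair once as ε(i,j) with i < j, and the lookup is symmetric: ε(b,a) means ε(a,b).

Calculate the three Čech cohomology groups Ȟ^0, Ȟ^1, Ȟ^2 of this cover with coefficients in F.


Ȟ^0(U;F) ≅ Z/5; Ȟ^1(U;F) ≅ 0; Ȟ^2(U;F) ≅ Z/5

intersection data:
  A12={q,r} A13={r,u} A14={q,u} A23={r,t} A24={q,t} A34={t,u}
  A123={r} A124={q} A134={u} A234={t}
C dims 4,6,4; δ0: rk_F5 3; δ1: rk_F5 3
Ȟ^0 = (4 − 3) − 0 = 1, so Ȟ^0 ≅ Z/5
Ȟ^1 = (6 − 3) − 3 = 0, so Ȟ^1 ≅ 0
Ȟ^2 = (4 − 0) − 3 = 1, so Ȟ^2 ≅ Z/5


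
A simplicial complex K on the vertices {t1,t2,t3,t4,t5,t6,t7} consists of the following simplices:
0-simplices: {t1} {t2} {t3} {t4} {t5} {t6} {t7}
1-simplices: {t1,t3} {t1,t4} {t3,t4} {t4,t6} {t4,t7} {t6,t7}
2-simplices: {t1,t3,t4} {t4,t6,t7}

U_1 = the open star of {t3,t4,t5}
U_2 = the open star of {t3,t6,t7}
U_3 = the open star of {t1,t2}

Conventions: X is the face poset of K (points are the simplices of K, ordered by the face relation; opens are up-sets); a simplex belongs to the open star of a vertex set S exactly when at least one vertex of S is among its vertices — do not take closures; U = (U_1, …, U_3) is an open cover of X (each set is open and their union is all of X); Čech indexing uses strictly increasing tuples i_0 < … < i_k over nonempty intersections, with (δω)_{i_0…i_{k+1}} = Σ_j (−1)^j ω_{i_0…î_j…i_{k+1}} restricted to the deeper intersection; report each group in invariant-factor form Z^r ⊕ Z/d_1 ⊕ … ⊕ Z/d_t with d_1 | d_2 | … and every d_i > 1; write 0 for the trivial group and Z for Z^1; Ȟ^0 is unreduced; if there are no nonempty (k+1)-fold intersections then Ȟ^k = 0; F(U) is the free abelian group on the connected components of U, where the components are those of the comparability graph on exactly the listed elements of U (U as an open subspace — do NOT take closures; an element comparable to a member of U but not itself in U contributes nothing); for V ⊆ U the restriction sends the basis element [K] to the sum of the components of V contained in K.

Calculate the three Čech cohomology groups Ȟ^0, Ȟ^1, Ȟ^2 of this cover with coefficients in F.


nerve of the cover:
  U1={{t3},{t4},{t5},{t1,t3},{t1,t4},{t3,t4},{t4,t6},{t4,t7},{t1,t3,t4},{t4,t6,t7}} U2={{t3},{t6},{t7},{t1,t3},{t3,t4},{t4,t6},{t4,t7},{t6,t7},{t1,t3,t4},{t4,t6,t7}} U3={{t1},{t2},{t1,t3},{t1,t4},{t1,t3,t4}}
  U12={{t3},{t1,t3},{t3,t4},{t4,t6},{t4,t7},{t1,t3,t4},{t4,t6,t7}} U13={{t1,t3},{t1,t4},{t1,t3,t4}} U23={{t1,t3},{t1,t3,t4}}
  U123={{t1,t3},{t1,t3,t4}}
components per intersection:
  U1: {{t3},{t4},{t1,t3},{t1,t4},{t3,t4},{t4,t6},{t4,t7},{t1,t3,t4},{t4,t6,t7}} {{t5}}
  U2: {{t3},{t1,t3},{t3,t4},{t1,t3,t4}} {{t6},{t7},{t4,t6},{t4,t7},{t6,t7},{t4,t6,t7}}
  U3: {{t1},{t1,t3},{t1,t4},{t1,t3,t4}} {{t2}}
  U12: {{t3},{t1,t3},{t3,t4},{t1,t3,t4}} {{t4,t6},{t4,t7},{t4,t6,t7}}
  U13: {{t1,t3},{t1,t4},{t1,t3,t4}}
  U23: {{t1,t3},{t1,t3,t4}}
  U123: {{t1,t3},{t1,t3,t4}}
C dims 6,4,1; δ0: rk 3, SNF 1^3; δ1: rk 1, SNF 1^1
Ȟ^0 = (6 − 3) − 0 = 3, so Ȟ^0 ≅ Z^3
Ȟ^1 = (4 − 1) − 3 = 0, so Ȟ^1 ≅ 0
Ȟ^2 = (1 − 0) − 1 = 0, so Ȟ^2 ≅ 0

Ȟ^0 = Z^3; Ȟ^1 = 0; Ȟ^2 = 0


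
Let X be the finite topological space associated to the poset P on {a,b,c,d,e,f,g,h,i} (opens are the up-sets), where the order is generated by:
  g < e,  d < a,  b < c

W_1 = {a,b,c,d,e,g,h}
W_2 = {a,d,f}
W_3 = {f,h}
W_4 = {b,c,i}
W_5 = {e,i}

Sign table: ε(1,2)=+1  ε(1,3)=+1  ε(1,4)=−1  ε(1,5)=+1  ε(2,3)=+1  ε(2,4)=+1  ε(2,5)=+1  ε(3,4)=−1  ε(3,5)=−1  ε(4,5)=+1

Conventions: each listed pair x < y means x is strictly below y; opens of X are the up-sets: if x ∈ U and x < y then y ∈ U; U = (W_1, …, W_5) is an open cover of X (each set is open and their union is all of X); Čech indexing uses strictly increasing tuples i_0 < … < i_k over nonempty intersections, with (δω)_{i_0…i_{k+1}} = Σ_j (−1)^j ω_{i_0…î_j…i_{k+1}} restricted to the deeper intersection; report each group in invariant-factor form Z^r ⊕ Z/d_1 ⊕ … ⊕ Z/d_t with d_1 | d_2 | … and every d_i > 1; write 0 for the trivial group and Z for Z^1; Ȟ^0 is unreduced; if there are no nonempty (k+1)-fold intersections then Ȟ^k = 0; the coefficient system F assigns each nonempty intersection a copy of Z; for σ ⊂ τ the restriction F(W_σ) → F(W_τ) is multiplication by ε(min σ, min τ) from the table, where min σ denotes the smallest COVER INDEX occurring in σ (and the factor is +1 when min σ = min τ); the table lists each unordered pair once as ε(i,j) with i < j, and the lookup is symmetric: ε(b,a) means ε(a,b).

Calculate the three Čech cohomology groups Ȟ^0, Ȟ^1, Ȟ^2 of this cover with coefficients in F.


cover nerve:
  W12={a,d} W13={h} W14={b,c} W15={e} W23={f} W45={i}
C dims 5,6; δ0: rk 5, SNF 1^4·2
Ȟ^0: (5−5)−0=0 ⇒ 0
Ȟ^1: (6−0)−5=1 plus torsion [2] ⇒ Z ⊕ Z/2
Ȟ^2: (0−0)−0=0 ⇒ 0

Ȟ^0 ≅ 0; Ȟ^1 ≅ Z ⊕ Z/2; Ȟ^2 ≅ 0


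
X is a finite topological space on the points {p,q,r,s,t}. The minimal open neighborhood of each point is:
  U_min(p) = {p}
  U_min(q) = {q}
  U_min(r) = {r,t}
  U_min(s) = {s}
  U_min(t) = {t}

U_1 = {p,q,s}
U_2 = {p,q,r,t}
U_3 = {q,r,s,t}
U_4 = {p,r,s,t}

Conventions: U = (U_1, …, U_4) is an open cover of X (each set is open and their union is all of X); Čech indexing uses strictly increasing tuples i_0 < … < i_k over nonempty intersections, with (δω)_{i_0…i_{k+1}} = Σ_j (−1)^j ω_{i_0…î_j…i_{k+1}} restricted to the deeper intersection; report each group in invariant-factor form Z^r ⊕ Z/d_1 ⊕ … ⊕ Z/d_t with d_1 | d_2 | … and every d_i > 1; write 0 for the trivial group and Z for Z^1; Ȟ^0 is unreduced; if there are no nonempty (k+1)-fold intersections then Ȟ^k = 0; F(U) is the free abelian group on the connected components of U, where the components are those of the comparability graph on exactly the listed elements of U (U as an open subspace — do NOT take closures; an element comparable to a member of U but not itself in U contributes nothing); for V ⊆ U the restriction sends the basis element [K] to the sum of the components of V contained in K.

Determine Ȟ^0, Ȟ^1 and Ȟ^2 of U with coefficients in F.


nonempty intersections:
  U12={p,q} U13={q,s} U14={p,s} U23={q,r,t} U24={p,r,t} U34={r,s,t}
  U123={q} U124={p} U134={s} U234={r,t}
components per intersection:
  U1: {p} {q} {s}
  U2: {p} {q} {r,t}
  U3: {q} {r,t} {s}
  U4: {p} {r,t} {s}
  U12: {p} {q}
  U13: {q} {s}
  U14: {p} {s}
  U23: {q} {r,t}
  U24: {p} {r,t}
  U34: {r,t} {s}
  U123: {q}
  U124: {p}
  U134: {s}
  U234: {r,t}
C dims 12,12,4; δ0: rk 8, SNF 1^8; δ1: rk 4, SNF 1^4
Ȟ^0: (12−8)−0=4 ⇒ Z^4
Ȟ^1: (12−4)−8=0 ⇒ 0
Ȟ^2: (4−0)−4=0 ⇒ 0

Ȟ^0(U;F) ≅ Z^4, Ȟ^1(U;F) ≅ 0, Ȟ^2(U;F) ≅ 0


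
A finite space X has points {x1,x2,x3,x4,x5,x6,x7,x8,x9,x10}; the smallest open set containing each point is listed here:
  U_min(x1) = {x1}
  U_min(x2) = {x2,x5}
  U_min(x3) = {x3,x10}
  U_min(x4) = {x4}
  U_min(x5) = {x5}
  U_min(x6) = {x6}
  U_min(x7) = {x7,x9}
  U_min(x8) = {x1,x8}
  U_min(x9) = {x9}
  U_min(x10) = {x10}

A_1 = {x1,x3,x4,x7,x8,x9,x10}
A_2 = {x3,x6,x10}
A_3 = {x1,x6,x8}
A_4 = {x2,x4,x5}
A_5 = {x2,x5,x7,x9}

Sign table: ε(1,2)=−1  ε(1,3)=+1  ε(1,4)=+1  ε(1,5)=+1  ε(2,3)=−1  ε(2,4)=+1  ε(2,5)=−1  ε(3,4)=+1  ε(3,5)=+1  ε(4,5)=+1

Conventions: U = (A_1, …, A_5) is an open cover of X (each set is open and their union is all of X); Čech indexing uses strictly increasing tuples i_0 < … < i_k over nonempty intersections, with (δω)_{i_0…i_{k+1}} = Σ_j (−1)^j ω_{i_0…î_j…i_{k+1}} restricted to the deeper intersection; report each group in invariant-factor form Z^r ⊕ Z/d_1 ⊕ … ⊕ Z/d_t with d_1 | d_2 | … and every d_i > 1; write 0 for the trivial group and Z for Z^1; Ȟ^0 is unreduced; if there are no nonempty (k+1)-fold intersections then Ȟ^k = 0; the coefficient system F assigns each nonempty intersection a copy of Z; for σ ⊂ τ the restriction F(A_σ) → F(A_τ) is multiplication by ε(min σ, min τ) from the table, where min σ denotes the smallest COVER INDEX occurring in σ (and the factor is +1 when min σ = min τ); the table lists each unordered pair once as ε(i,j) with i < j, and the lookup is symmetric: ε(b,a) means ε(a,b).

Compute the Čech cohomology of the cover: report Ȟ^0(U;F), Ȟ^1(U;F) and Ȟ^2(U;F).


Ȟ^0 ≅ Z, Ȟ^1 ≅ Z^2, Ȟ^2 ≅ 0

nerve of the cover:
  A12={x3,x10} A13={x1,x8} A14={x4} A15={x7,x9} A23={x6} A45={x2,x5}
C dims 5,6; δ0: rk 4, SNF 1^4
Ȟ^0 = (5 − 4) − 0 = 1, so Ȟ^0 ≅ Z
Ȟ^1 = (6 − 0) − 4 = 2, so Ȟ^1 ≅ Z^2
Ȟ^2 = (0 − 0) − 0 = 0, so Ȟ^2 ≅ 0


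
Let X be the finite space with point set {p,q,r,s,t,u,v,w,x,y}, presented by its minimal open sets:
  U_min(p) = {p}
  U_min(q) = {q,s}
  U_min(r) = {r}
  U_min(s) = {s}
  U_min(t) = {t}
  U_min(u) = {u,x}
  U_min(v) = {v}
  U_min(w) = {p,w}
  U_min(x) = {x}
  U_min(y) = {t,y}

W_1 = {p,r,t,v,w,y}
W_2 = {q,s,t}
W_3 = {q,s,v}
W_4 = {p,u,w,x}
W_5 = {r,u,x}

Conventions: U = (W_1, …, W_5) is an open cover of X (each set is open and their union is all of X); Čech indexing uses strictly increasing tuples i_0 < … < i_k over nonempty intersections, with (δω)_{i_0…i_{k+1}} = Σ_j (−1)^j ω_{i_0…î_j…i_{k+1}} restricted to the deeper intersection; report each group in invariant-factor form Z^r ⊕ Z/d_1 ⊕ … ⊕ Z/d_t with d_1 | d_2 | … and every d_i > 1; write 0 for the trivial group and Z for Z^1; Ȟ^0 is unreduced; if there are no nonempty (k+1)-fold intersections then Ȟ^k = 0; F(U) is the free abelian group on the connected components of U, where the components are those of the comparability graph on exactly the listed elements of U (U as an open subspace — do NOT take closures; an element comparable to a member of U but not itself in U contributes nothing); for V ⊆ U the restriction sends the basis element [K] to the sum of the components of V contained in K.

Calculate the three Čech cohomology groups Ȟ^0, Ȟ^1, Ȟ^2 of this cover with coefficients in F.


nonempty intersections:
  W12={t} W13={v} W14={p,w} W15={r} W23={q,s} W45={u,x}
components per intersection:
  W1: {p,w} {r} {t,y} {v}
  W2: {q,s} {t}
  W3: {q,s} {v}
  W4: {p,w} {u,x}
  W5: {r} {u,x}
  W12: {t}
  W13: {v}
  W14: {p,w}
  W15: {r}
  W23: {q,s}
  W45: {u,x}
C dims 12,6; δ0: rk 6, SNF 1^6
Ȟ^0: (12−6)−0=6 ⇒ Z^6
Ȟ^1: (6−0)−6=0 ⇒ 0
Ȟ^2: (0−0)−0=0 ⇒ 0

Ȟ^0(U;F) ≅ Z^6, Ȟ^1(U;F) ≅ 0 and Ȟ^2(U;F) ≅ 0


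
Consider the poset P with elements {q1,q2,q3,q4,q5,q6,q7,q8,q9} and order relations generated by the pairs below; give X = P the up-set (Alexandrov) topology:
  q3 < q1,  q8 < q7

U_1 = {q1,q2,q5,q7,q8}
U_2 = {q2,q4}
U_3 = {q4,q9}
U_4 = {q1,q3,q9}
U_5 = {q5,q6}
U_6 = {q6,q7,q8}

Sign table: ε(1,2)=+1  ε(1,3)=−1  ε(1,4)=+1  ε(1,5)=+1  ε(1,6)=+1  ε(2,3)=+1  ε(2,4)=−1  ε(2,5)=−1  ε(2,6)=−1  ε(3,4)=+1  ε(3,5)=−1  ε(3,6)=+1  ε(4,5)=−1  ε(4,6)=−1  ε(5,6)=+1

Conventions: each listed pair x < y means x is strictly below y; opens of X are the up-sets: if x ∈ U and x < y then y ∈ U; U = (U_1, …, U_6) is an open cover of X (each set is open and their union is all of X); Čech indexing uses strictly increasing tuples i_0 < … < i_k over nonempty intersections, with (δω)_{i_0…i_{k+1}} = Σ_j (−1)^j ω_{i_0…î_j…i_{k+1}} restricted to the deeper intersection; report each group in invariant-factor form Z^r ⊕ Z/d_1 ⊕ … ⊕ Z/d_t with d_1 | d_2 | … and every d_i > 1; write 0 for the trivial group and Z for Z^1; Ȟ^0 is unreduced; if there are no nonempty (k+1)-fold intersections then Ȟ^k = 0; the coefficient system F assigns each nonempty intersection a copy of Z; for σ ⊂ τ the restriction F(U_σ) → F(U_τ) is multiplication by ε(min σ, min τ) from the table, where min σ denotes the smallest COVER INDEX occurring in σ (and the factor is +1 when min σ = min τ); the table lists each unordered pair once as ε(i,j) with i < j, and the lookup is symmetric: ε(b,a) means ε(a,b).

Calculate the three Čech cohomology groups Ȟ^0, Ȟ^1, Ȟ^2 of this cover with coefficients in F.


nerve simplices:
  U12={q2} U14={q1} U15={q5} U16={q7,q8} U23={q4} U34={q9} U56={q6}
C dims 6,7; δ0: rk 5, SNF 1^5
degree 0: 6−5−0 = 1 → Ȟ^0 ≅ Z
degree 1: 7−0−5 = 2 → Ȟ^1 ≅ Z^2
degree 2: 0−0−0 = 0 → Ȟ^2 ≅ 0

Ȟ^0 ≅ Z; Ȟ^1 ≅ Z^2; Ȟ^2 ≅ 0


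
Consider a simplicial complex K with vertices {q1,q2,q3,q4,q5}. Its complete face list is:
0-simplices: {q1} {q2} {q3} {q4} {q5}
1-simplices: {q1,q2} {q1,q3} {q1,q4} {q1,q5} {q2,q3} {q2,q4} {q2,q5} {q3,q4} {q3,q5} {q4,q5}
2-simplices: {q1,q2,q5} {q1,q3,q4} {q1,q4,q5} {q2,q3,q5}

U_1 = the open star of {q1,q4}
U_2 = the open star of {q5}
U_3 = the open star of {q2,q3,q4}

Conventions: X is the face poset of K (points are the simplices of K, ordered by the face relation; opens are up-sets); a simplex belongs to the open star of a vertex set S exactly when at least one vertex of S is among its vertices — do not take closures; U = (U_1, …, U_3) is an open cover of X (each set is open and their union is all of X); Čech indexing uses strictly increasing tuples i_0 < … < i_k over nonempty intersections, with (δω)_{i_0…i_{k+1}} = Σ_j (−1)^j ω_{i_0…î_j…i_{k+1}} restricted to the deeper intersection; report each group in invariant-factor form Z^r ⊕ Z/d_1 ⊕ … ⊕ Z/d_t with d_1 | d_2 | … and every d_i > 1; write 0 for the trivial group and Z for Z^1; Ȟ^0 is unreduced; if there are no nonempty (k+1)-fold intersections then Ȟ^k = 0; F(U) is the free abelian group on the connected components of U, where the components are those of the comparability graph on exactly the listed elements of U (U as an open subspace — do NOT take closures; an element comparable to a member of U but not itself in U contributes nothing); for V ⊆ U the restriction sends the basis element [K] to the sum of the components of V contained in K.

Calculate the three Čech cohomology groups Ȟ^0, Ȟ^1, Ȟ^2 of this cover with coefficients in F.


Ȟ^0(U;F) ≅ Z,  Ȟ^1(U;F) ≅ Z,  Ȟ^2(U;F) ≅ 0

nerve simplices:
  U1={{q1},{q4},{q1,q2},{q1,q3},{q1,q4},{q1,q5},{q2,q4},{q3,q4},{q4,q5},{q1,q2,q5},{q1,q3,q4},{q1,q4,q5}} U2={{q5},{q1,q5},{q2,q5},{q3,q5},{q4,q5},{q1,q2,q5},{q1,q4,q5},{q2,q3,q5}} U3={{q2},{q3},{q4},{q1,q2},{q1,q3},{q1,q4},{q2,q3},{q2,q4},{q2,q5},{q3,q4},{q3,q5},{q4,q5},{q1,q2,q5},{q1,q3,q4},{q1,q4,q5},{q2,q3,q5}}
  U12={{q1,q5},{q4,q5},{q1,q2,q5},{q1,q4,q5}} U13={{q4},{q1,q2},{q1,q3},{q1,q4},{q2,q4},{q3,q4},{q4,q5},{q1,q2,q5},{q1,q3,q4},{q1,q4,q5}} U23={{q2,q5},{q3,q5},{q4,q5},{q1,q2,q5},{q1,q4,q5},{q2,q3,q5}}
  U123={{q4,q5},{q1,q2,q5},{q1,q4,q5}}
components per intersection:
  U1: {{q1},{q4},{q1,q2},{q1,q3},{q1,q4},{q1,q5},{q2,q4},{q3,q4},{q4,q5},{q1,q2,q5},{q1,q3,q4},{q1,q4,q5}}
  U2: {{q5},{q1,q5},{q2,q5},{q3,q5},{q4,q5},{q1,q2,q5},{q1,q4,q5},{q2,q3,q5}}
  U3: {{q2},{q3},{q4},{q1,q2},{q1,q3},{q1,q4},{q2,q3},{q2,q4},{q2,q5},{q3,q4},{q3,q5},{q4,q5},{q1,q2,q5},{q1,q3,q4},{q1,q4,q5},{q2,q3,q5}}
  U12: {{q1,q5},{q4,q5},{q1,q2,q5},{q1,q4,q5}}
  U13: {{q4},{q1,q3},{q1,q4},{q2,q4},{q3,q4},{q4,q5},{q1,q3,q4},{q1,q4,q5}} {{q1,q2},{q1,q2,q5}}
  U23: {{q2,q5},{q3,q5},{q1,q2,q5},{q2,q3,q5}} {{q4,q5},{q1,q4,q5}}
  U123: {{q4,q5},{q1,q4,q5}} {{q1,q2,q5}}
C dims 3,5,2; δ0: rk 2, SNF 1^2; δ1: rk 2, SNF 1^2
degree 0: 3−2−0 = 1 → Ȟ^0 ≅ Z
degree 1: 5−2−2 = 1 → Ȟ^1 ≅ Z
degree 2: 2−0−2 = 0 → Ȟ^2 ≅ 0


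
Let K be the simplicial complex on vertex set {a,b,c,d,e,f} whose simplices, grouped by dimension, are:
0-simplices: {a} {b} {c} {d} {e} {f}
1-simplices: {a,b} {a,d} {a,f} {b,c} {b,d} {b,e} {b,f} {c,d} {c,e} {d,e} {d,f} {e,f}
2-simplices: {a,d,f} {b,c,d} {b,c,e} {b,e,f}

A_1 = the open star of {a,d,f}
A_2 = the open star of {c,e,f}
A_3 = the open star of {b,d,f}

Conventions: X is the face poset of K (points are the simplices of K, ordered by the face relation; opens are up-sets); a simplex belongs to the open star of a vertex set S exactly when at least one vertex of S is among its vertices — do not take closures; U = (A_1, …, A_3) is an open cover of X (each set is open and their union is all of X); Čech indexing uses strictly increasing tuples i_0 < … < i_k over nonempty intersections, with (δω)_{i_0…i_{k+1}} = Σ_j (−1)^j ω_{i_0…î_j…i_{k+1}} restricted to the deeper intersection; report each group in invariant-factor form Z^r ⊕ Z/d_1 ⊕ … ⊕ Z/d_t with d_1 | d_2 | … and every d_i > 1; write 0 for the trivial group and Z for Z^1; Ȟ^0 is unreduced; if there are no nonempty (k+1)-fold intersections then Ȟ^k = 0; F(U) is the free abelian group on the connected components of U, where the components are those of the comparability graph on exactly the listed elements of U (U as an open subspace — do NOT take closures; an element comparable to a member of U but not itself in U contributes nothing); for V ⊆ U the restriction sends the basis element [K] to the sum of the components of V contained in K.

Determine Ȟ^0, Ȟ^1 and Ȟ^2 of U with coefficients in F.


intersection data:
  A1={{a},{d},{f},{a,b},{a,d},{a,f},{b,d},{b,f},{c,d},{d,e},{d,f},{e,f},{a,d,f},{b,c,d},{b,e,f}} A2={{c},{e},{f},{a,f},{b,c},{b,e},{b,f},{c,d},{c,e},{d,e},{d,f},{e,f},{a,d,f},{b,c,d},{b,c,e},{b,e,f}} A3={{b},{d},{f},{a,b},{a,d},{a,f},{b,c},{b,d},{b,e},{b,f},{c,d},{d,e},{d,f},{e,f},{a,d,f},{b,c,d},{b,c,e},{b,e,f}}
  A12={{f},{a,f},{b,f},{c,d},{d,e},{d,f},{e,f},{a,d,f},{b,c,d},{b,e,f}} A13={{d},{f},{a,b},{a,d},{a,f},{b,d},{b,f},{c,d},{d,e},{d,f},{e,f},{a,d,f},{b,c,d},{b,e,f}} A23={{f},{a,f},{b,c},{b,e},{b,f},{c,d},{d,e},{d,f},{e,f},{a,d,f},{b,c,d},{b,c,e},{b,e,f}}
  A123={{f},{a,f},{b,f},{c,d},{d,e},{d,f},{e,f},{a,d,f},{b,c,d},{b,e,f}}
components per intersection:
  A1: {{a},{d},{f},{a,b},{a,d},{a,f},{b,d},{b,f},{c,d},{d,e},{d,f},{e,f},{a,d,f},{b,c,d},{b,e,f}}
  A2: {{c},{e},{f},{a,f},{b,c},{b,e},{b,f},{c,d},{c,e},{d,e},{d,f},{e,f},{a,d,f},{b,c,d},{b,c,e},{b,e,f}}
  A3: {{b},{d},{f},{a,b},{a,d},{a,f},{b,c},{b,d},{b,e},{b,f},{c,d},{d,e},{d,f},{e,f},{a,d,f},{b,c,d},{b,c,e},{b,e,f}}
  A12: {{f},{a,f},{b,f},{d,f},{e,f},{a,d,f},{b,e,f}} {{c,d},{b,c,d}} {{d,e}}
  A13: {{d},{f},{a,d},{a,f},{b,d},{b,f},{c,d},{d,e},{d,f},{e,f},{a,d,f},{b,c,d},{b,e,f}} {{a,b}}
  A23: {{f},{a,f},{b,c},{b,e},{b,f},{c,d},{d,f},{e,f},{a,d,f},{b,c,d},{b,c,e},{b,e,f}} {{d,e}}
  A123: {{f},{a,f},{b,f},{d,f},{e,f},{a,d,f},{b,e,f}} {{c,d},{b,c,d}} {{d,e}}
C dims 3,7,3; δ0: rk 2, SNF 1^2; δ1: rk 3, SNF 1^3
Ȟ^0 = (3 − 2) − 0 = 1, so Ȟ^0 ≅ Z
Ȟ^1 = (7 − 3) − 2 = 2, so Ȟ^1 ≅ Z^2
Ȟ^2 = (3 − 0) − 3 = 0, so Ȟ^2 ≅ 0

Ȟ^0 = Z,  Ȟ^1 = Z^2,  Ȟ^2 = 0


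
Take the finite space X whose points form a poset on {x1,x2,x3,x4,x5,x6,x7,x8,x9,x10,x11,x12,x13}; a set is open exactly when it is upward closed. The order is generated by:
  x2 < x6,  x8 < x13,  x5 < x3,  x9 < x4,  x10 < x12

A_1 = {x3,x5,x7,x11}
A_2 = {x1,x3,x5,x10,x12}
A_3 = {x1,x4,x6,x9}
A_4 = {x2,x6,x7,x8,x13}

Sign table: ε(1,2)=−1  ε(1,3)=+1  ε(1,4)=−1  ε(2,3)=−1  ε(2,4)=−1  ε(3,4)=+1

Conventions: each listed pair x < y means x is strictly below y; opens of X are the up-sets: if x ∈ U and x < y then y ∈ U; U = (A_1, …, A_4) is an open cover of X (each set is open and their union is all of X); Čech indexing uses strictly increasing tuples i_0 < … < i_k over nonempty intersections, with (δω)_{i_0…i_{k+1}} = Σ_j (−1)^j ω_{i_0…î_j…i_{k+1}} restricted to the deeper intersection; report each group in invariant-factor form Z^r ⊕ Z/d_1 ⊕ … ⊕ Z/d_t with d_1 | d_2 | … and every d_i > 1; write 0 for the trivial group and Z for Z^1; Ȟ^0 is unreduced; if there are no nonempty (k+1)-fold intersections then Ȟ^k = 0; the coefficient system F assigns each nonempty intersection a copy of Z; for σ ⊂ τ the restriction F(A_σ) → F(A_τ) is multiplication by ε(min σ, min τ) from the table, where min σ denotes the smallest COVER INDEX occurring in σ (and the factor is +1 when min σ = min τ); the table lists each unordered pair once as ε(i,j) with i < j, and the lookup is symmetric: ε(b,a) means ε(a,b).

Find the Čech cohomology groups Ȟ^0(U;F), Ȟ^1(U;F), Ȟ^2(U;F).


Ȟ^0 ≅ 0; Ȟ^1 ≅ Z/2; Ȟ^2 ≅ 0

nerve simplices:
  A12={x3,x5} A14={x7} A23={x1} A34={x6}
C dims 4,4; δ0: rk 4, SNF 1^3·2
degree 0: 4−4−0 = 0 → Ȟ^0 ≅ 0
degree 1: 4−0−4 = 0 plus torsion [2] → Ȟ^1 ≅ Z/2
degree 2: 0−0−0 = 0 → Ȟ^2 ≅ 0


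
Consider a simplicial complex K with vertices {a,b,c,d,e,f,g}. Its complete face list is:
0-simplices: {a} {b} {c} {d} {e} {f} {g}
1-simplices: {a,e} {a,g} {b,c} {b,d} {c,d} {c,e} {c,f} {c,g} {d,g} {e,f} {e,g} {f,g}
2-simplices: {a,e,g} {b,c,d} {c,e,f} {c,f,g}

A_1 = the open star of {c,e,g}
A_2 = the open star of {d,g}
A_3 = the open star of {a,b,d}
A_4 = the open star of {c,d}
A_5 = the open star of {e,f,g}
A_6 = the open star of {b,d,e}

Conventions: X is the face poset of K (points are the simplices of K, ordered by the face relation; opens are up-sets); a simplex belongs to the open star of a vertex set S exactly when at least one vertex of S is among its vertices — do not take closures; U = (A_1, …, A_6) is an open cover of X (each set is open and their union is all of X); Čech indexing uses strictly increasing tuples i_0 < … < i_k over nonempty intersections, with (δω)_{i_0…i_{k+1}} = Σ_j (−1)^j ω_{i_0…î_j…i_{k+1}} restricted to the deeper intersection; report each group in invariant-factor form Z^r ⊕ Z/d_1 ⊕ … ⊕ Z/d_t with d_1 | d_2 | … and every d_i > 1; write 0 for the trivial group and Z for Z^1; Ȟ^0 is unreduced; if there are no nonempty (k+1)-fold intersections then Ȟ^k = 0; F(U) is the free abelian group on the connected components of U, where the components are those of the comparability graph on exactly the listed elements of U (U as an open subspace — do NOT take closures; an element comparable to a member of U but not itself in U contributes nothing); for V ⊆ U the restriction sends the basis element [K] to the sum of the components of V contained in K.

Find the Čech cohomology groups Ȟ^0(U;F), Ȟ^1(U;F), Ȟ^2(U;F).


Ȟ^0 = Z, Ȟ^1 = Z, Ȟ^2 = 0

nerve of the cover:
  A1={{c},{e},{g},{a,e},{a,g},{b,c},{c,d},{c,e},{c,f},{c,g},{d,g},{e,f},{e,g},{f,g},{a,e,g},{b,c,d},{c,e,f},{c,f,g}} A2={{d},{g},{a,g},{b,d},{c,d},{c,g},{d,g},{e,g},{f,g},{a,e,g},{b,c,d},{c,f,g}} A3={{a},{b},{d},{a,e},{a,g},{b,c},{b,d},{c,d},{d,g},{a,e,g},{b,c,d}} A4={{c},{d},{b,c},{b,d},{c,d},{c,e},{c,f},{c,g},{d,g},{b,c,d},{c,e,f},{c,f,g}} A5={{e},{f},{g},{a,e},{a,g},{c,e},{c,f},{c,g},{d,g},{e,f},{e,g},{f,g},{a,e,g},{c,e,f},{c,f,g}} A6={{b},{d},{e},{a,e},{b,c},{b,d},{c,d},{c,e},{d,g},{e,f},{e,g},{a,e,g},{b,c,d},{c,e,f}}
  A12={{g},{a,g},{c,d},{c,g},{d,g},{e,g},{f,g},{a,e,g},{b,c,d},{c,f,g}} A13={{a,e},{a,g},{b,c},{c,d},{d,g},{a,e,g},{b,c,d}} A14={{c},{b,c},{c,d},{c,e},{c,f},{c,g},{d,g},{b,c,d},{c,e,f},{c,f,g}} A15={{e},{g},{a,e},{a,g},{c,e},{c,f},{c,g},{d,g},{e,f},{e,g},{f,g},{a,e,g},{c,e,f},{c,f,g}} A16={{e},{a,e},{b,c},{c,d},{c,e},{d,g},{e,f},{e,g},{a,e,g},{b,c,d},{c,e,f}} A23={{d},{a,g},{b,d},{c,d},{d,g},{a,e,g},{b,c,d}} A24={{d},{b,d},{c,d},{c,g},{d,g},{b,c,d},{c,f,g}} A25={{g},{a,g},{c,g},{d,g},{e,g},{f,g},{a,e,g},{c,f,g}} A26={{d},{b,d},{c,d},{d,g},{e,g},{a,e,g},{b,c,d}} A34={{d},{b,c},{b,d},{c,d},{d,g},{b,c,d}} A35={{a,e},{a,g},{d,g},{a,e,g}} A36={{b},{d},{a,e},{b,c},{b,d},{c,d},{d,g},{a,e,g},{b,c,d}} A45={{c,e},{c,f},{c,g},{d,g},{c,e,f},{c,f,g}} A46={{d},{b,c},{b,d},{c,d},{c,e},{d,g},{b,c,d},{c,e,f}} A56={{e},{a,e},{c,e},{d,g},{e,f},{e,g},{a,e,g},{c,e,f}}
  A123={{a,g},{c,d},{d,g},{a,e,g},{b,c,d}} A124={{c,d},{c,g},{d,g},{b,c,d},{c,f,g}} A125={{g},{a,g},{c,g},{d,g},{e,g},{f,g},{a,e,g},{c,f,g}} A126={{c,d},{d,g},{e,g},{a,e,g},{b,c,d}} A134={{b,c},{c,d},{d,g},{b,c,d}} A135={{a,e},{a,g},{d,g},{a,e,g}} A136={{a,e},{b,c},{c,d},{d,g},{a,e,g},{b,c,d}} A145={{c,e},{c,f},{c,g},{d,g},{c,e,f},{c,f,g}} A146={{b,c},{c,d},{c,e},{d,g},{b,c,d},{c,e,f}} A156={{e},{a,e},{c,e},{d,g},{e,f},{e,g},{a,e,g},{c,e,f}} A234={{d},{b,d},{c,d},{d,g},{b,c,d}} A235={{a,g},{d,g},{a,e,g}} A236={{d},{b,d},{c,d},{d,g},{a,e,g},{b,c,d}} A245={{c,g},{d,g},{c,f,g}} A246={{d},{b,d},{c,d},{d,g},{b,c,d}} A256={{d,g},{e,g},{a,e,g}} A345={{d,g}} A346={{d},{b,c},{b,d},{c,d},{d,g},{b,c,d}} A356={{a,e},{d,g},{a,e,g}} A456={{c,e},{d,g},{c,e,f}}
  A1234={{c,d},{d,g},{b,c,d}} A1235={{a,g},{d,g},{a,e,g}} A1236={{c,d},{d,g},{a,e,g},{b,c,d}} A1245={{c,g},{d,g},{c,f,g}} A1246={{c,d},{d,g},{b,c,d}} A1256={{d,g},{e,g},{a,e,g}} A1345={{d,g}} A1346={{b,c},{c,d},{d,g},{b,c,d}} A1356={{a,e},{d,g},{a,e,g}} A1456={{c,e},{d,g},{c,e,f}} A2345={{d,g}} A2346={{d},{b,d},{c,d},{d,g},{b,c,d}} A2356={{d,g},{a,e,g}} A2456={{d,g}} A3456={{d,g}}
  A12345={{d,g}} A12346={{c,d},{d,g},{b,c,d}} A12356={{d,g},{a,e,g}} A12456={{d,g}} A13456={{d,g}} A23456={{d,g}}
  A123456={{d,g}}
components per intersection:
  A1: {{c},{e},{g},{a,e},{a,g},{b,c},{c,d},{c,e},{c,f},{c,g},{d,g},{e,f},{e,g},{f,g},{a,e,g},{b,c,d},{c,e,f},{c,f,g}}
  A2: {{d},{g},{a,g},{b,d},{c,d},{c,g},{d,g},{e,g},{f,g},{a,e,g},{b,c,d},{c,f,g}}
  A3: {{a},{a,e},{a,g},{a,e,g}} {{b},{d},{b,c},{b,d},{c,d},{d,g},{b,c,d}}
  A4: {{c},{d},{b,c},{b,d},{c,d},{c,e},{c,f},{c,g},{d,g},{b,c,d},{c,e,f},{c,f,g}}
  A5: {{e},{f},{g},{a,e},{a,g},{c,e},{c,f},{c,g},{d,g},{e,f},{e,g},{f,g},{a,e,g},{c,e,f},{c,f,g}}
  A6: {{b},{d},{b,c},{b,d},{c,d},{d,g},{b,c,d}} {{e},{a,e},{c,e},{e,f},{e,g},{a,e,g},{c,e,f}}
  A12: {{g},{a,g},{c,g},{d,g},{e,g},{f,g},{a,e,g},{c,f,g}} {{c,d},{b,c,d}}
  A13: {{a,e},{a,g},{a,e,g}} {{b,c},{c,d},{b,c,d}} {{d,g}}
  A14: {{c},{b,c},{c,d},{c,e},{c,f},{c,g},{b,c,d},{c,e,f},{c,f,g}} {{d,g}}
  A15: {{e},{g},{a,e},{a,g},{c,e},{c,f},{c,g},{d,g},{e,f},{e,g},{f,g},{a,e,g},{c,e,f},{c,f,g}}
  A16: {{e},{a,e},{c,e},{e,f},{e,g},{a,e,g},{c,e,f}} {{b,c},{c,d},{b,c,d}} {{d,g}}
  A23: {{d},{b,d},{c,d},{d,g},{b,c,d}} {{a,g},{a,e,g}}
  A24: {{d},{b,d},{c,d},{d,g},{b,c,d}} {{c,g},{c,f,g}}
  A25: {{g},{a,g},{c,g},{d,g},{e,g},{f,g},{a,e,g},{c,f,g}}
  A26: {{d},{b,d},{c,d},{d,g},{b,c,d}} {{e,g},{a,e,g}}
  A34: {{d},{b,c},{b,d},{c,d},{d,g},{b,c,d}}
  A35: {{a,e},{a,g},{a,e,g}} {{d,g}}
  A36: {{b},{d},{b,c},{b,d},{c,d},{d,g},{b,c,d}} {{a,e},{a,e,g}}
  A45: {{c,e},{c,f},{c,g},{c,e,f},{c,f,g}} {{d,g}}
  A46: {{d},{b,c},{b,d},{c,d},{d,g},{b,c,d}} {{c,e},{c,e,f}}
  A56: {{e},{a,e},{c,e},{e,f},{e,g},{a,e,g},{c,e,f}} {{d,g}}
  A123: {{a,g},{a,e,g}} {{c,d},{b,c,d}} {{d,g}}
  A124: {{c,d},{b,c,d}} {{c,g},{c,f,g}} {{d,g}}
  A125: {{g},{a,g},{c,g},{d,g},{e,g},{f,g},{a,e,g},{c,f,g}}
  A126: {{c,d},{b,c,d}} {{d,g}} {{e,g},{a,e,g}}
  A134: {{b,c},{c,d},{b,c,d}} {{d,g}}
  A135: {{a,e},{a,g},{a,e,g}} {{d,g}}
  A136: {{a,e},{a,e,g}} {{b,c},{c,d},{b,c,d}} {{d,g}}
  A145: {{c,e},{c,f},{c,g},{c,e,f},{c,f,g}} {{d,g}}
  A146: {{b,c},{c,d},{b,c,d}} {{c,e},{c,e,f}} {{d,g}}
  A156: {{e},{a,e},{c,e},{e,f},{e,g},{a,e,g},{c,e,f}} {{d,g}}
  A234: {{d},{b,d},{c,d},{d,g},{b,c,d}}
  A235: {{a,g},{a,e,g}} {{d,g}}
  A236: {{d},{b,d},{c,d},{d,g},{b,c,d}} {{a,e,g}}
  A245: {{c,g},{c,f,g}} {{d,g}}
  A246: {{d},{b,d},{c,d},{d,g},{b,c,d}}
  A256: {{d,g}} {{e,g},{a,e,g}}
  A345: {{d,g}}
  A346: {{d},{b,c},{b,d},{c,d},{d,g},{b,c,d}}
  A356: {{a,e},{a,e,g}} {{d,g}}
  A456: {{c,e},{c,e,f}} {{d,g}}
  A1234: {{c,d},{b,c,d}} {{d,g}}
  A1235: {{a,g},{a,e,g}} {{d,g}}
  A1236: {{c,d},{b,c,d}} {{d,g}} {{a,e,g}}
  A1245: {{c,g},{c,f,g}} {{d,g}}
  A1246: {{c,d},{b,c,d}} {{d,g}}
  A1256: {{d,g}} {{e,g},{a,e,g}}
  A1345: {{d,g}}
  A1346: {{b,c},{c,d},{b,c,d}} {{d,g}}
  A1356: {{a,e},{a,e,g}} {{d,g}}
  A1456: {{c,e},{c,e,f}} {{d,g}}
  A2345: {{d,g}}
  A2346: {{d},{b,d},{c,d},{d,g},{b,c,d}}
  A2356: {{d,g}} {{a,e,g}}
  A2456: {{d,g}}
  A3456: {{d,g}}
  A12345: {{d,g}}
  A12346: {{c,d},{b,c,d}} {{d,g}}
  A12356: {{d,g}} {{a,e,g}}
  A12456: {{d,g}}
  A13456: {{d,g}}
  A23456: {{d,g}}
  A123456: {{d,g}}
C dims 8,29,40,26; δ0: rk 7, SNF 1^7; δ1: rk 21, SNF 1^21; δ2: rk 19, SNF 1^19
Ȟ^0 = (8 − 7) − 0 = 1, so Ȟ^0 ≅ Z
Ȟ^1 = (29 − 21) − 7 = 1, so Ȟ^1 ≅ Z
Ȟ^2 = (40 − 19) − 21 = 0, so Ȟ^2 ≅ 0


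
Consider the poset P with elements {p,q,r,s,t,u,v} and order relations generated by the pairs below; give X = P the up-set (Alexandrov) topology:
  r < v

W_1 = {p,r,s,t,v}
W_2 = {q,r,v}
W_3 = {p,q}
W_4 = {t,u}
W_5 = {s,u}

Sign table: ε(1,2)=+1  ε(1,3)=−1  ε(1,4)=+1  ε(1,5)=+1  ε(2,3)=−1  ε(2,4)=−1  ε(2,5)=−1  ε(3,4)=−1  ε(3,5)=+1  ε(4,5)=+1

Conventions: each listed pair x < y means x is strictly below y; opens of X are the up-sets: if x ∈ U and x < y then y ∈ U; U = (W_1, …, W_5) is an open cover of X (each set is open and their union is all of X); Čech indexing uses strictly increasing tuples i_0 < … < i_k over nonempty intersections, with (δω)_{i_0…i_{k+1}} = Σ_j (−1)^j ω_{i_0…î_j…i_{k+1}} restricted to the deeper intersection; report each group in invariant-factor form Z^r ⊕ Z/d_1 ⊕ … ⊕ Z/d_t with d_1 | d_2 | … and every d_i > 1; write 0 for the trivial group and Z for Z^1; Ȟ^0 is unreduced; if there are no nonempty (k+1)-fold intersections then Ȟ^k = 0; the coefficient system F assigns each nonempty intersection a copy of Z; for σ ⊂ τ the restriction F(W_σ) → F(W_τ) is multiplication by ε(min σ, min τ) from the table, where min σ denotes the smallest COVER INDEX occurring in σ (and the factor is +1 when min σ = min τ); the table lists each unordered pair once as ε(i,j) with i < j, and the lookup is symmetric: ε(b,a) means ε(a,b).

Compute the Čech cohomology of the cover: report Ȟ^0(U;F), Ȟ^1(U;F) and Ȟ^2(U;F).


nerve of the cover:
  W12={r,v} W13={p} W14={t} W15={s} W23={q} W45={u}
C dims 5,6; δ0: rk 4, SNF 1^4
Ȟ^0 = (5 − 4) − 0 = 1, so Ȟ^0 ≅ Z
Ȟ^1 = (6 − 0) − 4 = 2, so Ȟ^1 ≅ Z^2
Ȟ^2 = (0 − 0) − 0 = 0, so Ȟ^2 ≅ 0

Ȟ^0(U;F) ≅ Z, Ȟ^1(U;F) ≅ Z^2 and Ȟ^2(U;F) ≅ 0


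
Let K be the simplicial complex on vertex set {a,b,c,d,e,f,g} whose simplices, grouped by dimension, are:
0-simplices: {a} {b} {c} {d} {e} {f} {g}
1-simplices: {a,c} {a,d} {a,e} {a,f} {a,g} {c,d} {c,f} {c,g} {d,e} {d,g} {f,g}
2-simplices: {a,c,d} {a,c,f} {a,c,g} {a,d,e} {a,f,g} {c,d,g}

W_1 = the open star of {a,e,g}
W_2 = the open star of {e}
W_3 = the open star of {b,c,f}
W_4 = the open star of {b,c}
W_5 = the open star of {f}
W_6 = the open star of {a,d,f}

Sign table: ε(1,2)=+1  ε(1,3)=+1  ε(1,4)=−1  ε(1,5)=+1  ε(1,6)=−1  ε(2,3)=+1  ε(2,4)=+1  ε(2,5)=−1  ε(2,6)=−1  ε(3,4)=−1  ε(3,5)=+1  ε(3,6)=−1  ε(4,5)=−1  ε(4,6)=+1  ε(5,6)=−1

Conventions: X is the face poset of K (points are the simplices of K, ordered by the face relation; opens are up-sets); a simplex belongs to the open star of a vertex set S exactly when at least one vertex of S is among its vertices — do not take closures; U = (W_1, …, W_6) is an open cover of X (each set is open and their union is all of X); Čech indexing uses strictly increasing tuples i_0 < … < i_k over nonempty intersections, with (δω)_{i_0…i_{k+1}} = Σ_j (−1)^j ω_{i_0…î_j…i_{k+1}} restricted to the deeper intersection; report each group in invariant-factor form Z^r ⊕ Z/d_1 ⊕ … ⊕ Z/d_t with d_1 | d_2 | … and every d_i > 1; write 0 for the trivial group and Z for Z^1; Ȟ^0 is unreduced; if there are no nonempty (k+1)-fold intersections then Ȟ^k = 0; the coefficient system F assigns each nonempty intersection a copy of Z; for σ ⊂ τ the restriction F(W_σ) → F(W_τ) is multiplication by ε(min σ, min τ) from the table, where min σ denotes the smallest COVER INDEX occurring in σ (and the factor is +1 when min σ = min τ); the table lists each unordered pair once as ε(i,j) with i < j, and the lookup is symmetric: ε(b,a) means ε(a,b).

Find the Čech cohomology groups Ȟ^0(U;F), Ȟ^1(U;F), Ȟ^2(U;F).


nonempty overlaps:
  W1={{a},{e},{g},{a,c},{a,d},{a,e},{a,f},{a,g},{c,g},{d,e},{d,g},{f,g},{a,c,d},{a,c,f},{a,c,g},{a,d,e},{a,f,g},{c,d,g}} W2={{e},{a,e},{d,e},{a,d,e}} W3={{b},{c},{f},{a,c},{a,f},{c,d},{c,f},{c,g},{f,g},{a,c,d},{a,c,f},{a,c,g},{a,f,g},{c,d,g}} W4={{b},{c},{a,c},{c,d},{c,f},{c,g},{a,c,d},{a,c,f},{a,c,g},{c,d,g}} W5={{f},{a,f},{c,f},{f,g},{a,c,f},{a,f,g}} W6={{a},{d},{f},{a,c},{a,d},{a,e},{a,f},{a,g},{c,d},{c,f},{d,e},{d,g},{f,g},{a,c,d},{a,c,f},{a,c,g},{a,d,e},{a,f,g},{c,d,g}}
  W12={{e},{a,e},{d,e},{a,d,e}} W13={{a,c},{a,f},{c,g},{f,g},{a,c,d},{a,c,f},{a,c,g},{a,f,g},{c,d,g}} W14={{a,c},{c,g},{a,c,d},{a,c,f},{a,c,g},{c,d,g}} W15={{a,f},{f,g},{a,c,f},{a,f,g}} W16={{a},{a,c},{a,d},{a,e},{a,f},{a,g},{d,e},{d,g},{f,g},{a,c,d},{a,c,f},{a,c,g},{a,d,e},{a,f,g},{c,d,g}} W26={{a,e},{d,e},{a,d,e}} W34={{b},{c},{a,c},{c,d},{c,f},{c,g},{a,c,d},{a,c,f},{a,c,g},{c,d,g}} W35={{f},{a,f},{c,f},{f,g},{a,c,f},{a,f,g}} W36={{f},{a,c},{a,f},{c,d},{c,f},{f,g},{a,c,d},{a,c,f},{a,c,g},{a,f,g},{c,d,g}} W45={{c,f},{a,c,f}} W46={{a,c},{c,d},{c,f},{a,c,d},{a,c,f},{a,c,g},{c,d,g}} W56={{f},{a,f},{c,f},{f,g},{a,c,f},{a,f,g}}
  W126={{a,e},{d,e},{a,d,e}} W134={{a,c},{c,g},{a,c,d},{a,c,f},{a,c,g},{c,d,g}} W135={{a,f},{f,g},{a,c,f},{a,f,g}} W136={{a,c},{a,f},{f,g},{a,c,d},{a,c,f},{a,c,g},{a,f,g},{c,d,g}} W145={{a,c,f}} W146={{a,c},{a,c,d},{a,c,f},{a,c,g},{c,d,g}} W156={{a,f},{f,g},{a,c,f},{a,f,g}} W345={{c,f},{a,c,f}} W346={{a,c},{c,d},{c,f},{a,c,d},{a,c,f},{a,c,g},{c,d,g}} W356={{f},{a,f},{c,f},{f,g},{a,c,f},{a,f,g}} W456={{c,f},{a,c,f}}
  W1345={{a,c,f}} W1346={{a,c},{a,c,d},{a,c,f},{a,c,g},{c,d,g}} W1356={{a,f},{f,g},{a,c,f},{a,f,g}} W1456={{a,c,f}} W3456={{c,f},{a,c,f}}
  W13456={{a,c,f}}
C dims 6,12,11,5; δ0: rk 5, SNF 1^5; δ1: rk 7, SNF 1^7; δ2: rk 4, SNF 1^4
degree 0: 6−5−0 = 1 → Ȟ^0 ≅ Z
degree 1: 12−7−5 = 0 → Ȟ^1 ≅ 0
degree 2: 11−4−7 = 0 → Ȟ^2 ≅ 0

Ȟ^0(U;F) ≅ Z,  Ȟ^1(U;F) ≅ 0,  Ȟ^2(U;F) ≅ 0
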